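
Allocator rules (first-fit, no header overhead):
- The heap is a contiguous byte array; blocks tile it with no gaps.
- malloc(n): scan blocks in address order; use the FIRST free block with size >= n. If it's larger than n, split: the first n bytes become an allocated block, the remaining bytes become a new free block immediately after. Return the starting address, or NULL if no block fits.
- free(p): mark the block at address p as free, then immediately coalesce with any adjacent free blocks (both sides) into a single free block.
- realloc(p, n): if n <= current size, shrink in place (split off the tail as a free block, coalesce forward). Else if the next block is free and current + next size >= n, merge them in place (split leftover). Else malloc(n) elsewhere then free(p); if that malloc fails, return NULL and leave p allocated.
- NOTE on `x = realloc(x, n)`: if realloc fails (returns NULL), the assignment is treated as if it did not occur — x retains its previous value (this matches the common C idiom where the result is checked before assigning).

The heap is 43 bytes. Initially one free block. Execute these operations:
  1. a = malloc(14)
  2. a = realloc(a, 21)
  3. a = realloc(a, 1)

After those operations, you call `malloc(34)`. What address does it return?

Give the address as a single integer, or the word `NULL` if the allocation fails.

Op 1: a = malloc(14) -> a = 0; heap: [0-13 ALLOC][14-42 FREE]
Op 2: a = realloc(a, 21) -> a = 0; heap: [0-20 ALLOC][21-42 FREE]
Op 3: a = realloc(a, 1) -> a = 0; heap: [0-0 ALLOC][1-42 FREE]
malloc(34): first-fit scan over [0-0 ALLOC][1-42 FREE] -> 1

Answer: 1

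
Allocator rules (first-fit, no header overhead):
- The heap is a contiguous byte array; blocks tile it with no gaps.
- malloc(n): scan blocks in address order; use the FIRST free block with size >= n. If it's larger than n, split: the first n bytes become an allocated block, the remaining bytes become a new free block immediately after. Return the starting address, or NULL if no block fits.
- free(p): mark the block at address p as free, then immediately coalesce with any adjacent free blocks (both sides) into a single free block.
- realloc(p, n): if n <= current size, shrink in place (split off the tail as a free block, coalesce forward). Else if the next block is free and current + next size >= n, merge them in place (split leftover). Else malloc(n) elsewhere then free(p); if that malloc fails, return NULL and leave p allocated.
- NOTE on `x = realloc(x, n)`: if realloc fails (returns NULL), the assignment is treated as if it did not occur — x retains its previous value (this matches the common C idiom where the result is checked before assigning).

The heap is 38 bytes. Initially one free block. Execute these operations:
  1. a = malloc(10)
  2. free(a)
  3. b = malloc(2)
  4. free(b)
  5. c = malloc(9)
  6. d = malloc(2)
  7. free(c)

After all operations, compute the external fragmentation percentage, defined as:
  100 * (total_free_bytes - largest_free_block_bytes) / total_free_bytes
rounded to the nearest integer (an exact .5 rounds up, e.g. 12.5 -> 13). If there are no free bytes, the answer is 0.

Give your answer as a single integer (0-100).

Answer: 25

Derivation:
Op 1: a = malloc(10) -> a = 0; heap: [0-9 ALLOC][10-37 FREE]
Op 2: free(a) -> (freed a); heap: [0-37 FREE]
Op 3: b = malloc(2) -> b = 0; heap: [0-1 ALLOC][2-37 FREE]
Op 4: free(b) -> (freed b); heap: [0-37 FREE]
Op 5: c = malloc(9) -> c = 0; heap: [0-8 ALLOC][9-37 FREE]
Op 6: d = malloc(2) -> d = 9; heap: [0-8 ALLOC][9-10 ALLOC][11-37 FREE]
Op 7: free(c) -> (freed c); heap: [0-8 FREE][9-10 ALLOC][11-37 FREE]
Free blocks: [9 27] total_free=36 largest=27 -> 100*(36-27)/36 = 900/36 = 25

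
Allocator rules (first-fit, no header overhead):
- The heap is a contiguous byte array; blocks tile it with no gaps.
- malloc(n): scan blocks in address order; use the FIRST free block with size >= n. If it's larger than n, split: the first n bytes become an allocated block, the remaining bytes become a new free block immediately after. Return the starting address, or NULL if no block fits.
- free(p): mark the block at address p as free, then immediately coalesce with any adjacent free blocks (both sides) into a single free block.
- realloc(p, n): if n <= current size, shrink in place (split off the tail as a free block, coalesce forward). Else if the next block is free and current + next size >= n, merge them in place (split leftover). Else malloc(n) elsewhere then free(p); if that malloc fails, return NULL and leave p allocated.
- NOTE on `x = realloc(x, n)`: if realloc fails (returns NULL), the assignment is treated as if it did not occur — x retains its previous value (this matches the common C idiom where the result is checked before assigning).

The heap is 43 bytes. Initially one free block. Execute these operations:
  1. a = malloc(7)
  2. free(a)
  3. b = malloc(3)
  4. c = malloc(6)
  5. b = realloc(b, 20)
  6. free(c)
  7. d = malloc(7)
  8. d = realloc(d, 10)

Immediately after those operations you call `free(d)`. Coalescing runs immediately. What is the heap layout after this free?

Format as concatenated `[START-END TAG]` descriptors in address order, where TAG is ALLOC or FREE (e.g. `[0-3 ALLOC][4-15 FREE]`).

Answer: [0-8 FREE][9-28 ALLOC][29-42 FREE]

Derivation:
Op 1: a = malloc(7) -> a = 0; heap: [0-6 ALLOC][7-42 FREE]
Op 2: free(a) -> (freed a); heap: [0-42 FREE]
Op 3: b = malloc(3) -> b = 0; heap: [0-2 ALLOC][3-42 FREE]
Op 4: c = malloc(6) -> c = 3; heap: [0-2 ALLOC][3-8 ALLOC][9-42 FREE]
Op 5: b = realloc(b, 20) -> b = 9; heap: [0-2 FREE][3-8 ALLOC][9-28 ALLOC][29-42 FREE]
Op 6: free(c) -> (freed c); heap: [0-8 FREE][9-28 ALLOC][29-42 FREE]
Op 7: d = malloc(7) -> d = 0; heap: [0-6 ALLOC][7-8 FREE][9-28 ALLOC][29-42 FREE]
Op 8: d = realloc(d, 10) -> d = 29; heap: [0-8 FREE][9-28 ALLOC][29-38 ALLOC][39-42 FREE]
free(d): d = 29 -> block [29-38 ALLOC]; mark free, coalesce with adjacent free neighbors -> [0-8 FREE][9-28 ALLOC][29-42 FREE]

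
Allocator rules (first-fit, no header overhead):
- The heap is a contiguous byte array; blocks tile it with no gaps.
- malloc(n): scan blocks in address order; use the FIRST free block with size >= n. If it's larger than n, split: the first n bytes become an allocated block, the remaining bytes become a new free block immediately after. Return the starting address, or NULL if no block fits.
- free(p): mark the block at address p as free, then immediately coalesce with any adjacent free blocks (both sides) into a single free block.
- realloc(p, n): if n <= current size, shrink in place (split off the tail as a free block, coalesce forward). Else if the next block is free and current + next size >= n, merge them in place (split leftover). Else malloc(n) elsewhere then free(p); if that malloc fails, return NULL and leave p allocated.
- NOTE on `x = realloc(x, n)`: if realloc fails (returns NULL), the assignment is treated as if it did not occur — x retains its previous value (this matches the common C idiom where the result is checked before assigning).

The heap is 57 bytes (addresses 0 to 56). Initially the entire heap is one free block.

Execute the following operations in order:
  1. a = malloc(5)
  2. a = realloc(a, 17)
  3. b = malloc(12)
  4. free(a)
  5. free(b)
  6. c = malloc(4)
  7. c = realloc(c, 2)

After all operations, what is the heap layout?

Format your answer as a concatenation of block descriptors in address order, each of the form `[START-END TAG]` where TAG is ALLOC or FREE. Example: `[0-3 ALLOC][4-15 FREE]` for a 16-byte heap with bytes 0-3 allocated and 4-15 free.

Answer: [0-1 ALLOC][2-56 FREE]

Derivation:
Op 1: a = malloc(5) -> a = 0; heap: [0-4 ALLOC][5-56 FREE]
Op 2: a = realloc(a, 17) -> a = 0; heap: [0-16 ALLOC][17-56 FREE]
Op 3: b = malloc(12) -> b = 17; heap: [0-16 ALLOC][17-28 ALLOC][29-56 FREE]
Op 4: free(a) -> (freed a); heap: [0-16 FREE][17-28 ALLOC][29-56 FREE]
Op 5: free(b) -> (freed b); heap: [0-56 FREE]
Op 6: c = malloc(4) -> c = 0; heap: [0-3 ALLOC][4-56 FREE]
Op 7: c = realloc(c, 2) -> c = 0; heap: [0-1 ALLOC][2-56 FREE]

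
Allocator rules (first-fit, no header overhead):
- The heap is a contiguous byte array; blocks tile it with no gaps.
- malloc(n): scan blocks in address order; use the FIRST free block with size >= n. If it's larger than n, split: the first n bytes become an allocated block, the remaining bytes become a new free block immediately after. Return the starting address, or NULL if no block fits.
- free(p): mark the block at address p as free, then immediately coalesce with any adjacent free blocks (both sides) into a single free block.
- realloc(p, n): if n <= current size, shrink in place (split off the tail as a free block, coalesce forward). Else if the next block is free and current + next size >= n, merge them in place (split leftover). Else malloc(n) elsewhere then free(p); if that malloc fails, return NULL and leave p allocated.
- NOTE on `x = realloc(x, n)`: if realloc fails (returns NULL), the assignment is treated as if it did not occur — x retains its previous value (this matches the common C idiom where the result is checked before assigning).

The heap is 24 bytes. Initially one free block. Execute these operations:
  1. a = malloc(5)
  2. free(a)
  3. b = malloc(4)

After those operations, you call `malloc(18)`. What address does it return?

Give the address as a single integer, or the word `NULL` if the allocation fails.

Op 1: a = malloc(5) -> a = 0; heap: [0-4 ALLOC][5-23 FREE]
Op 2: free(a) -> (freed a); heap: [0-23 FREE]
Op 3: b = malloc(4) -> b = 0; heap: [0-3 ALLOC][4-23 FREE]
malloc(18): first-fit scan over [0-3 ALLOC][4-23 FREE] -> 4

Answer: 4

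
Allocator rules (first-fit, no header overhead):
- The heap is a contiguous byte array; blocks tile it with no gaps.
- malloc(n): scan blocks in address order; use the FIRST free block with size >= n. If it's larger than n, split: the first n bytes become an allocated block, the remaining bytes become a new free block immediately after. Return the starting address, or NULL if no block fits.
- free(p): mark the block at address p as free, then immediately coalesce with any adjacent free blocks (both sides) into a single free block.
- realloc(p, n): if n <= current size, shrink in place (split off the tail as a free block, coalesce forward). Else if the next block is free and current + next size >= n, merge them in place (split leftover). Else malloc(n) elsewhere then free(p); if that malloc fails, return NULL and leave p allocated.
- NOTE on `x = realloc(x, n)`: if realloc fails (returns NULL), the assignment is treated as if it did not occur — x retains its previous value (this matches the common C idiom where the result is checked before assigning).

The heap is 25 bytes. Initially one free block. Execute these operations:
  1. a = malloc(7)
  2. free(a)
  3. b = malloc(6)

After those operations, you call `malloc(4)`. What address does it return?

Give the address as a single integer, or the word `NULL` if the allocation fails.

Op 1: a = malloc(7) -> a = 0; heap: [0-6 ALLOC][7-24 FREE]
Op 2: free(a) -> (freed a); heap: [0-24 FREE]
Op 3: b = malloc(6) -> b = 0; heap: [0-5 ALLOC][6-24 FREE]
malloc(4): first-fit scan over [0-5 ALLOC][6-24 FREE] -> 6

Answer: 6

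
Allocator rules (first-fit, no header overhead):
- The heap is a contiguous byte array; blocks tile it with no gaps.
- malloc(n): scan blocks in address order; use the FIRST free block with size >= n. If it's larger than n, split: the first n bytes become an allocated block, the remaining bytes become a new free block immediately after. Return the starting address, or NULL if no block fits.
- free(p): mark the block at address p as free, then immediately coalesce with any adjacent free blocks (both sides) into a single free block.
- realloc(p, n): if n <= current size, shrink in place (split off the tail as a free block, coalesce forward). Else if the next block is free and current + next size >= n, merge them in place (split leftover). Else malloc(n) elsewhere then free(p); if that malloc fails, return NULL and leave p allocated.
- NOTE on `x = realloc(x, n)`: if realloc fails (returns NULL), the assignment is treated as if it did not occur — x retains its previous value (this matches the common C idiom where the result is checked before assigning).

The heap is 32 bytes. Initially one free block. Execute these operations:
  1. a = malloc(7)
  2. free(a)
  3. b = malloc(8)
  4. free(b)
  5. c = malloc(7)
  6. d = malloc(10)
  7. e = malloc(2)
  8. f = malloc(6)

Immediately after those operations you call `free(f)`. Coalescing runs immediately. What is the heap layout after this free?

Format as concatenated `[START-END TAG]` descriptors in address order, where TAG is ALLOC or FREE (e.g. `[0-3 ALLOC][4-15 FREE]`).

Op 1: a = malloc(7) -> a = 0; heap: [0-6 ALLOC][7-31 FREE]
Op 2: free(a) -> (freed a); heap: [0-31 FREE]
Op 3: b = malloc(8) -> b = 0; heap: [0-7 ALLOC][8-31 FREE]
Op 4: free(b) -> (freed b); heap: [0-31 FREE]
Op 5: c = malloc(7) -> c = 0; heap: [0-6 ALLOC][7-31 FREE]
Op 6: d = malloc(10) -> d = 7; heap: [0-6 ALLOC][7-16 ALLOC][17-31 FREE]
Op 7: e = malloc(2) -> e = 17; heap: [0-6 ALLOC][7-16 ALLOC][17-18 ALLOC][19-31 FREE]
Op 8: f = malloc(6) -> f = 19; heap: [0-6 ALLOC][7-16 ALLOC][17-18 ALLOC][19-24 ALLOC][25-31 FREE]
free(f): f = 19 -> block [19-24 ALLOC]; mark free, coalesce with adjacent free neighbors -> [0-6 ALLOC][7-16 ALLOC][17-18 ALLOC][19-31 FREE]

Answer: [0-6 ALLOC][7-16 ALLOC][17-18 ALLOC][19-31 FREE]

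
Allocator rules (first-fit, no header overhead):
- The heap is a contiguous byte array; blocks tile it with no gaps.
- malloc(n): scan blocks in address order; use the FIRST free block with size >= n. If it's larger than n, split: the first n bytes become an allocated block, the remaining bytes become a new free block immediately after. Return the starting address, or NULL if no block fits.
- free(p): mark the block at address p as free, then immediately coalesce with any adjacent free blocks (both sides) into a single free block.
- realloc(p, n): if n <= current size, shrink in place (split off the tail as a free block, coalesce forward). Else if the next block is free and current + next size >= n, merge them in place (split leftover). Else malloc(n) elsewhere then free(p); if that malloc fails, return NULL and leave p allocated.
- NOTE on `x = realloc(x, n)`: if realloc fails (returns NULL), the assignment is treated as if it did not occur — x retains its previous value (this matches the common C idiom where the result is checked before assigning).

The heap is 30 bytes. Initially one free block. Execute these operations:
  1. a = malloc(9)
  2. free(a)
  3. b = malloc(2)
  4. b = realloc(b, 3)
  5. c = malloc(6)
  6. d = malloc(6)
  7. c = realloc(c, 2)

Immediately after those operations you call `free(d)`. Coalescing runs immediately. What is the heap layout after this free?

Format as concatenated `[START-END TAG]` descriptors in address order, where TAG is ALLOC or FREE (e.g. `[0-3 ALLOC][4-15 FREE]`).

Answer: [0-2 ALLOC][3-4 ALLOC][5-29 FREE]

Derivation:
Op 1: a = malloc(9) -> a = 0; heap: [0-8 ALLOC][9-29 FREE]
Op 2: free(a) -> (freed a); heap: [0-29 FREE]
Op 3: b = malloc(2) -> b = 0; heap: [0-1 ALLOC][2-29 FREE]
Op 4: b = realloc(b, 3) -> b = 0; heap: [0-2 ALLOC][3-29 FREE]
Op 5: c = malloc(6) -> c = 3; heap: [0-2 ALLOC][3-8 ALLOC][9-29 FREE]
Op 6: d = malloc(6) -> d = 9; heap: [0-2 ALLOC][3-8 ALLOC][9-14 ALLOC][15-29 FREE]
Op 7: c = realloc(c, 2) -> c = 3; heap: [0-2 ALLOC][3-4 ALLOC][5-8 FREE][9-14 ALLOC][15-29 FREE]
free(d): d = 9 -> block [9-14 ALLOC]; mark free, coalesce with adjacent free neighbors -> [0-2 ALLOC][3-4 ALLOC][5-29 FREE]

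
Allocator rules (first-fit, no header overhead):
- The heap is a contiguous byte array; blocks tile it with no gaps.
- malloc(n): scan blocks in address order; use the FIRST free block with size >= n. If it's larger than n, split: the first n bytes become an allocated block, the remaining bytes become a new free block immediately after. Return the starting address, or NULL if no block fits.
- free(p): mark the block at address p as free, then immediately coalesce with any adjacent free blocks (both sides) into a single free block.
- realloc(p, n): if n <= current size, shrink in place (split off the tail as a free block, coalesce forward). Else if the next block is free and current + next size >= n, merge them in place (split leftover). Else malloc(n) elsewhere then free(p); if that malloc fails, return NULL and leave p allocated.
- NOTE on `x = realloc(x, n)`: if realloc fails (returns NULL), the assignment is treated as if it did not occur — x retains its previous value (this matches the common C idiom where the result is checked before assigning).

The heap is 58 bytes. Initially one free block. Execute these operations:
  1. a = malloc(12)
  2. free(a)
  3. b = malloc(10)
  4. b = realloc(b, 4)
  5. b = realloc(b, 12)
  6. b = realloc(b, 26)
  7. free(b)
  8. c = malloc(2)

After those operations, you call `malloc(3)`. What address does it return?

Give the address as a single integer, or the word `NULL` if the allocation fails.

Op 1: a = malloc(12) -> a = 0; heap: [0-11 ALLOC][12-57 FREE]
Op 2: free(a) -> (freed a); heap: [0-57 FREE]
Op 3: b = malloc(10) -> b = 0; heap: [0-9 ALLOC][10-57 FREE]
Op 4: b = realloc(b, 4) -> b = 0; heap: [0-3 ALLOC][4-57 FREE]
Op 5: b = realloc(b, 12) -> b = 0; heap: [0-11 ALLOC][12-57 FREE]
Op 6: b = realloc(b, 26) -> b = 0; heap: [0-25 ALLOC][26-57 FREE]
Op 7: free(b) -> (freed b); heap: [0-57 FREE]
Op 8: c = malloc(2) -> c = 0; heap: [0-1 ALLOC][2-57 FREE]
malloc(3): first-fit scan over [0-1 ALLOC][2-57 FREE] -> 2

Answer: 2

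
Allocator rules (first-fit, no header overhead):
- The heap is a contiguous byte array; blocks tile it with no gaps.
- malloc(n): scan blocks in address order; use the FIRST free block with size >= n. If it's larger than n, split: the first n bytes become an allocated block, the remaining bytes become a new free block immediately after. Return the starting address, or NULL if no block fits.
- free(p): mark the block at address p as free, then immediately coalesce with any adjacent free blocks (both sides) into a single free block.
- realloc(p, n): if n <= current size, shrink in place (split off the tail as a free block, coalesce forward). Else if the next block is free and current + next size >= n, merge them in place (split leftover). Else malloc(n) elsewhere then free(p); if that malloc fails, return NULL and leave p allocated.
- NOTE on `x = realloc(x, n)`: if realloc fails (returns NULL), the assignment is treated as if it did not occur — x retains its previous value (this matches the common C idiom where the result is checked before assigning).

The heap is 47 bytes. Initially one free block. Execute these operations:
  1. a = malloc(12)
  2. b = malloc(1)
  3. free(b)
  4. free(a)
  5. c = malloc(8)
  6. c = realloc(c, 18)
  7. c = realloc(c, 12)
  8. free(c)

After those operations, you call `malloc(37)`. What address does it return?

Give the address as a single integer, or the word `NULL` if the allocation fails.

Answer: 0

Derivation:
Op 1: a = malloc(12) -> a = 0; heap: [0-11 ALLOC][12-46 FREE]
Op 2: b = malloc(1) -> b = 12; heap: [0-11 ALLOC][12-12 ALLOC][13-46 FREE]
Op 3: free(b) -> (freed b); heap: [0-11 ALLOC][12-46 FREE]
Op 4: free(a) -> (freed a); heap: [0-46 FREE]
Op 5: c = malloc(8) -> c = 0; heap: [0-7 ALLOC][8-46 FREE]
Op 6: c = realloc(c, 18) -> c = 0; heap: [0-17 ALLOC][18-46 FREE]
Op 7: c = realloc(c, 12) -> c = 0; heap: [0-11 ALLOC][12-46 FREE]
Op 8: free(c) -> (freed c); heap: [0-46 FREE]
malloc(37): first-fit scan over [0-46 FREE] -> 0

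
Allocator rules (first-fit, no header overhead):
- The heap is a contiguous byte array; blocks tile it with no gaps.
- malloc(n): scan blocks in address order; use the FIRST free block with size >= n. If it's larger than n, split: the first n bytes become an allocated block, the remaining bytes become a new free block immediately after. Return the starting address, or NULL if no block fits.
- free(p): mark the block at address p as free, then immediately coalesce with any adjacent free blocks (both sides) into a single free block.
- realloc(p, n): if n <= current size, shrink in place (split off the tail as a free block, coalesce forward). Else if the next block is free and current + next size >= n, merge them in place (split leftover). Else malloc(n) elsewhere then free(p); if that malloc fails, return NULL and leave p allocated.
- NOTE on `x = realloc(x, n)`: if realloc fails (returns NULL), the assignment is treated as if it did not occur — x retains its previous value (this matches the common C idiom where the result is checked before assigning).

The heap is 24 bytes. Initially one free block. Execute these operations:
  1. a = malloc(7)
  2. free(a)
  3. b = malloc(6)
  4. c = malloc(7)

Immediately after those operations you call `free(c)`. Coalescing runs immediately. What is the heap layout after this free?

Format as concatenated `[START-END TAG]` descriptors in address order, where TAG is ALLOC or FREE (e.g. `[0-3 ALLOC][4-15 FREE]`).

Op 1: a = malloc(7) -> a = 0; heap: [0-6 ALLOC][7-23 FREE]
Op 2: free(a) -> (freed a); heap: [0-23 FREE]
Op 3: b = malloc(6) -> b = 0; heap: [0-5 ALLOC][6-23 FREE]
Op 4: c = malloc(7) -> c = 6; heap: [0-5 ALLOC][6-12 ALLOC][13-23 FREE]
free(c): c = 6 -> block [6-12 ALLOC]; mark free, coalesce with adjacent free neighbors -> [0-5 ALLOC][6-23 FREE]

Answer: [0-5 ALLOC][6-23 FREE]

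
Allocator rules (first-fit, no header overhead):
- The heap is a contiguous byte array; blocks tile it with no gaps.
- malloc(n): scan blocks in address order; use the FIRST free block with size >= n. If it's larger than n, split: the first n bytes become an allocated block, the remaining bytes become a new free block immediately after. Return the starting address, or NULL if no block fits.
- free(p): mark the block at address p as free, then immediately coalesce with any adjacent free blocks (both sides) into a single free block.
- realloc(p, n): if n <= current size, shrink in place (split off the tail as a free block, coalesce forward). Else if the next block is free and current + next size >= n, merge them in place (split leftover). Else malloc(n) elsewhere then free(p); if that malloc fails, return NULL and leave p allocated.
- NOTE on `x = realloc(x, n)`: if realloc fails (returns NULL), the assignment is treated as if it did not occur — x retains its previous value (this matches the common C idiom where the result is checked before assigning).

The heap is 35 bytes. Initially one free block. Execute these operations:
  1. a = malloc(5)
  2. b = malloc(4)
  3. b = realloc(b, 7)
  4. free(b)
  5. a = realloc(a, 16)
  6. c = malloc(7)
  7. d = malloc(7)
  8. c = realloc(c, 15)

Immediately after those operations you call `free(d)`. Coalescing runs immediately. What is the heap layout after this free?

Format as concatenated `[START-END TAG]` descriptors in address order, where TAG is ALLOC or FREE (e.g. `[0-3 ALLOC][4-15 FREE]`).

Op 1: a = malloc(5) -> a = 0; heap: [0-4 ALLOC][5-34 FREE]
Op 2: b = malloc(4) -> b = 5; heap: [0-4 ALLOC][5-8 ALLOC][9-34 FREE]
Op 3: b = realloc(b, 7) -> b = 5; heap: [0-4 ALLOC][5-11 ALLOC][12-34 FREE]
Op 4: free(b) -> (freed b); heap: [0-4 ALLOC][5-34 FREE]
Op 5: a = realloc(a, 16) -> a = 0; heap: [0-15 ALLOC][16-34 FREE]
Op 6: c = malloc(7) -> c = 16; heap: [0-15 ALLOC][16-22 ALLOC][23-34 FREE]
Op 7: d = malloc(7) -> d = 23; heap: [0-15 ALLOC][16-22 ALLOC][23-29 ALLOC][30-34 FREE]
Op 8: c = realloc(c, 15) -> NULL (c unchanged); heap: [0-15 ALLOC][16-22 ALLOC][23-29 ALLOC][30-34 FREE]
free(d): d = 23 -> block [23-29 ALLOC]; mark free, coalesce with adjacent free neighbors -> [0-15 ALLOC][16-22 ALLOC][23-34 FREE]

Answer: [0-15 ALLOC][16-22 ALLOC][23-34 FREE]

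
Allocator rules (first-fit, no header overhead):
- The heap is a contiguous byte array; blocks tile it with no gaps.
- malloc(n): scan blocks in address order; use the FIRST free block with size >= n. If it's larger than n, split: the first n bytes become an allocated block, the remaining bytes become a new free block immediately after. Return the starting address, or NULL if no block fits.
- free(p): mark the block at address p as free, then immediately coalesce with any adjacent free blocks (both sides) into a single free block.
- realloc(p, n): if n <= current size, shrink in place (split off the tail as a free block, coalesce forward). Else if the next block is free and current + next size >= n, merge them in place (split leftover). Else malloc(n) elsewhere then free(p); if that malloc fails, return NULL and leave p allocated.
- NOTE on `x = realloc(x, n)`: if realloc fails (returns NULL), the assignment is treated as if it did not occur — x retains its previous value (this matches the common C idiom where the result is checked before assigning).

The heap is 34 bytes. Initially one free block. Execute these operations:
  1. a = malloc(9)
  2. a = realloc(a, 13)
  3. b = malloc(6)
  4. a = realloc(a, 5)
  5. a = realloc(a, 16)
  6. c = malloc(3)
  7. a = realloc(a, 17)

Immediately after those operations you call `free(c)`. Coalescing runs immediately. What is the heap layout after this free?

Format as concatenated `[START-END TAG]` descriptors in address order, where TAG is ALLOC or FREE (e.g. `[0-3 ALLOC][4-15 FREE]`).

Answer: [0-4 ALLOC][5-12 FREE][13-18 ALLOC][19-33 FREE]

Derivation:
Op 1: a = malloc(9) -> a = 0; heap: [0-8 ALLOC][9-33 FREE]
Op 2: a = realloc(a, 13) -> a = 0; heap: [0-12 ALLOC][13-33 FREE]
Op 3: b = malloc(6) -> b = 13; heap: [0-12 ALLOC][13-18 ALLOC][19-33 FREE]
Op 4: a = realloc(a, 5) -> a = 0; heap: [0-4 ALLOC][5-12 FREE][13-18 ALLOC][19-33 FREE]
Op 5: a = realloc(a, 16) -> NULL (a unchanged); heap: [0-4 ALLOC][5-12 FREE][13-18 ALLOC][19-33 FREE]
Op 6: c = malloc(3) -> c = 5; heap: [0-4 ALLOC][5-7 ALLOC][8-12 FREE][13-18 ALLOC][19-33 FREE]
Op 7: a = realloc(a, 17) -> NULL (a unchanged); heap: [0-4 ALLOC][5-7 ALLOC][8-12 FREE][13-18 ALLOC][19-33 FREE]
free(c): c = 5 -> block [5-7 ALLOC]; mark free, coalesce with adjacent free neighbors -> [0-4 ALLOC][5-12 FREE][13-18 ALLOC][19-33 FREE]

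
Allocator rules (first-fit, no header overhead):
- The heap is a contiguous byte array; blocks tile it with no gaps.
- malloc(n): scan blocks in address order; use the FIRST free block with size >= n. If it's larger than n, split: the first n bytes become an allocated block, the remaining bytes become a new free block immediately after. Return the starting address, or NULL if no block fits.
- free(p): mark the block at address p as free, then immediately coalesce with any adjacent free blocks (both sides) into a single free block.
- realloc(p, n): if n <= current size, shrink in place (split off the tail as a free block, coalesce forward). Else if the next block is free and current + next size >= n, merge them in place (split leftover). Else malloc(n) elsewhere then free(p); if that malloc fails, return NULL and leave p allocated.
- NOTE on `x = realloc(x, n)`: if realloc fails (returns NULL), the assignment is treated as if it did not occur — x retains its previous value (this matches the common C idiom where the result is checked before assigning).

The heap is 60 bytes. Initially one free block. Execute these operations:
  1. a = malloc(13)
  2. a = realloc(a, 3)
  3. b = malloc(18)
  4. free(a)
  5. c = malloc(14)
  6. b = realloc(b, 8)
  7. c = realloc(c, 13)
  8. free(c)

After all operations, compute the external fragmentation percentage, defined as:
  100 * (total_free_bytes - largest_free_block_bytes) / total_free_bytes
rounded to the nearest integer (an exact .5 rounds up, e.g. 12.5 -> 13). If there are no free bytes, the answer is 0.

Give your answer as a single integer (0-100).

Answer: 6

Derivation:
Op 1: a = malloc(13) -> a = 0; heap: [0-12 ALLOC][13-59 FREE]
Op 2: a = realloc(a, 3) -> a = 0; heap: [0-2 ALLOC][3-59 FREE]
Op 3: b = malloc(18) -> b = 3; heap: [0-2 ALLOC][3-20 ALLOC][21-59 FREE]
Op 4: free(a) -> (freed a); heap: [0-2 FREE][3-20 ALLOC][21-59 FREE]
Op 5: c = malloc(14) -> c = 21; heap: [0-2 FREE][3-20 ALLOC][21-34 ALLOC][35-59 FREE]
Op 6: b = realloc(b, 8) -> b = 3; heap: [0-2 FREE][3-10 ALLOC][11-20 FREE][21-34 ALLOC][35-59 FREE]
Op 7: c = realloc(c, 13) -> c = 21; heap: [0-2 FREE][3-10 ALLOC][11-20 FREE][21-33 ALLOC][34-59 FREE]
Op 8: free(c) -> (freed c); heap: [0-2 FREE][3-10 ALLOC][11-59 FREE]
Free blocks: [3 49] total_free=52 largest=49 -> 100*(52-49)/52 = 300/52 ≈ 5.769 -> rounds to 6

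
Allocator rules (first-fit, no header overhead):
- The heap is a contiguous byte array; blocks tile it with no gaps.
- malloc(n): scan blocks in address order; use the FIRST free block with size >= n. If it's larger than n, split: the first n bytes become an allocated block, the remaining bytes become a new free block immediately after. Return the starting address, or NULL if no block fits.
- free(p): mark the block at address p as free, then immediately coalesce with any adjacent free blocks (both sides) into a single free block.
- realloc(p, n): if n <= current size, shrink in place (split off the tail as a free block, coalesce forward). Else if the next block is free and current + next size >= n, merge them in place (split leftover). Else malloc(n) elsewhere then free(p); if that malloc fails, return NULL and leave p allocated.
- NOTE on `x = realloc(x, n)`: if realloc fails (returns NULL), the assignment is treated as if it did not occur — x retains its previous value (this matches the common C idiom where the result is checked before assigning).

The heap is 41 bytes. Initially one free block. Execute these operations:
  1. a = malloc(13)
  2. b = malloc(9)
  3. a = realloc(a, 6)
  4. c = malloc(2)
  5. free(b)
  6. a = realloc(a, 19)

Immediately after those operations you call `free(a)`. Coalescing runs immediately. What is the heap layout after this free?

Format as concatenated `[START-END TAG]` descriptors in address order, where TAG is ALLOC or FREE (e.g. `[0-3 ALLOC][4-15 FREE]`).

Answer: [0-5 FREE][6-7 ALLOC][8-40 FREE]

Derivation:
Op 1: a = malloc(13) -> a = 0; heap: [0-12 ALLOC][13-40 FREE]
Op 2: b = malloc(9) -> b = 13; heap: [0-12 ALLOC][13-21 ALLOC][22-40 FREE]
Op 3: a = realloc(a, 6) -> a = 0; heap: [0-5 ALLOC][6-12 FREE][13-21 ALLOC][22-40 FREE]
Op 4: c = malloc(2) -> c = 6; heap: [0-5 ALLOC][6-7 ALLOC][8-12 FREE][13-21 ALLOC][22-40 FREE]
Op 5: free(b) -> (freed b); heap: [0-5 ALLOC][6-7 ALLOC][8-40 FREE]
Op 6: a = realloc(a, 19) -> a = 8; heap: [0-5 FREE][6-7 ALLOC][8-26 ALLOC][27-40 FREE]
free(a): a = 8 -> block [8-26 ALLOC]; mark free, coalesce with adjacent free neighbors -> [0-5 FREE][6-7 ALLOC][8-40 FREE]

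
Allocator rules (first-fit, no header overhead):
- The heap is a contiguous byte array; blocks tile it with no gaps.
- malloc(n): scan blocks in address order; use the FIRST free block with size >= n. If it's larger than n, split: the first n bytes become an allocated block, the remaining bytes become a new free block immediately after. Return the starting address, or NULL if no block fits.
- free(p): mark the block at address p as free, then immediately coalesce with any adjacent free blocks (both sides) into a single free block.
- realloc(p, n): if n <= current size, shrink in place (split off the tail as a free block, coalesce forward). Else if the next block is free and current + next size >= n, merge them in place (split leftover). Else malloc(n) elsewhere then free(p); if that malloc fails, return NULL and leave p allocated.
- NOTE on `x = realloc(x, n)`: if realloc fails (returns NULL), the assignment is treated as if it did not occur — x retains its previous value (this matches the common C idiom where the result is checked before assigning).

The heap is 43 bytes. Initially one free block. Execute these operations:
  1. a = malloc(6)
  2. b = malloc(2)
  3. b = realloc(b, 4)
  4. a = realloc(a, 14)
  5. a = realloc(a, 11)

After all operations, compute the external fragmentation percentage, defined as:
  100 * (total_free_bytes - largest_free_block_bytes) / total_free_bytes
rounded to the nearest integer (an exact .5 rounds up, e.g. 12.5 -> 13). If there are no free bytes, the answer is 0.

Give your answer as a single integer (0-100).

Answer: 21

Derivation:
Op 1: a = malloc(6) -> a = 0; heap: [0-5 ALLOC][6-42 FREE]
Op 2: b = malloc(2) -> b = 6; heap: [0-5 ALLOC][6-7 ALLOC][8-42 FREE]
Op 3: b = realloc(b, 4) -> b = 6; heap: [0-5 ALLOC][6-9 ALLOC][10-42 FREE]
Op 4: a = realloc(a, 14) -> a = 10; heap: [0-5 FREE][6-9 ALLOC][10-23 ALLOC][24-42 FREE]
Op 5: a = realloc(a, 11) -> a = 10; heap: [0-5 FREE][6-9 ALLOC][10-20 ALLOC][21-42 FREE]
Free blocks: [6 22] total_free=28 largest=22 -> 100*(28-22)/28 = 600/28 ≈ 21.429 -> rounds to 21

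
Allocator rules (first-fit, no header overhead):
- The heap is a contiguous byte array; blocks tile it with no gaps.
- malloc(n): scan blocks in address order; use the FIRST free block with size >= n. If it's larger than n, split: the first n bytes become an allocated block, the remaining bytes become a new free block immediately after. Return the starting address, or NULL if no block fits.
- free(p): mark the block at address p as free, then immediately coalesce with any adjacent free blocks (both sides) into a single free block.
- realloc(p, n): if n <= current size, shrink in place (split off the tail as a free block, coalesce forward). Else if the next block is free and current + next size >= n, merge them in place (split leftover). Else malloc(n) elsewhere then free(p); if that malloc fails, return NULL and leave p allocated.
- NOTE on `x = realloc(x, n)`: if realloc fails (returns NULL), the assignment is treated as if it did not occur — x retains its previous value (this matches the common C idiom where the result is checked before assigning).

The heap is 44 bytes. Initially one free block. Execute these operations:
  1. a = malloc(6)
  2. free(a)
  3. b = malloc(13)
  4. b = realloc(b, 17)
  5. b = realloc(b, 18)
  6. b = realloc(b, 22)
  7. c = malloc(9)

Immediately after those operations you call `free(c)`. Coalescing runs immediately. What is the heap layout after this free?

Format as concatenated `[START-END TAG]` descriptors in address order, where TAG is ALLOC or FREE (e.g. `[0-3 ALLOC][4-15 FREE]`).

Answer: [0-21 ALLOC][22-43 FREE]

Derivation:
Op 1: a = malloc(6) -> a = 0; heap: [0-5 ALLOC][6-43 FREE]
Op 2: free(a) -> (freed a); heap: [0-43 FREE]
Op 3: b = malloc(13) -> b = 0; heap: [0-12 ALLOC][13-43 FREE]
Op 4: b = realloc(b, 17) -> b = 0; heap: [0-16 ALLOC][17-43 FREE]
Op 5: b = realloc(b, 18) -> b = 0; heap: [0-17 ALLOC][18-43 FREE]
Op 6: b = realloc(b, 22) -> b = 0; heap: [0-21 ALLOC][22-43 FREE]
Op 7: c = malloc(9) -> c = 22; heap: [0-21 ALLOC][22-30 ALLOC][31-43 FREE]
free(c): c = 22 -> block [22-30 ALLOC]; mark free, coalesce with adjacent free neighbors -> [0-21 ALLOC][22-43 FREE]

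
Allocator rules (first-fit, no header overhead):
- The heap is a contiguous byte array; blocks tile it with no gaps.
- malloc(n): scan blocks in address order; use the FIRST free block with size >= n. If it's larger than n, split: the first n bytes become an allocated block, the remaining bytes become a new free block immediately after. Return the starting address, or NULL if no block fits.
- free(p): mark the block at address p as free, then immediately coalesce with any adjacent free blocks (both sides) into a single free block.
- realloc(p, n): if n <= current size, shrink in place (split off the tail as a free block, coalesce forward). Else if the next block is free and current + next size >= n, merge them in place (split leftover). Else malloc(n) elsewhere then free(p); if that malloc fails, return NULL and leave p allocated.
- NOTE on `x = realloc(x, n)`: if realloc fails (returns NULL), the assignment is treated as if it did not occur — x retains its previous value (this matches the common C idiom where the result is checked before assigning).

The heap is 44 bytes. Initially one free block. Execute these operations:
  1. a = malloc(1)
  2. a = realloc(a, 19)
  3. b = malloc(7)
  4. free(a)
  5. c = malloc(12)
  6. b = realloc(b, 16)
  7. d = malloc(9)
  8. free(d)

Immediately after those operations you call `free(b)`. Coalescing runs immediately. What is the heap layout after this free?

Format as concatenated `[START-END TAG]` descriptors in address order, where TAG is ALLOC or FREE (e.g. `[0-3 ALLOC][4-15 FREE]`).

Op 1: a = malloc(1) -> a = 0; heap: [0-0 ALLOC][1-43 FREE]
Op 2: a = realloc(a, 19) -> a = 0; heap: [0-18 ALLOC][19-43 FREE]
Op 3: b = malloc(7) -> b = 19; heap: [0-18 ALLOC][19-25 ALLOC][26-43 FREE]
Op 4: free(a) -> (freed a); heap: [0-18 FREE][19-25 ALLOC][26-43 FREE]
Op 5: c = malloc(12) -> c = 0; heap: [0-11 ALLOC][12-18 FREE][19-25 ALLOC][26-43 FREE]
Op 6: b = realloc(b, 16) -> b = 19; heap: [0-11 ALLOC][12-18 FREE][19-34 ALLOC][35-43 FREE]
Op 7: d = malloc(9) -> d = 35; heap: [0-11 ALLOC][12-18 FREE][19-34 ALLOC][35-43 ALLOC]
Op 8: free(d) -> (freed d); heap: [0-11 ALLOC][12-18 FREE][19-34 ALLOC][35-43 FREE]
free(b): b = 19 -> block [19-34 ALLOC]; mark free, coalesce with adjacent free neighbors -> [0-11 ALLOC][12-43 FREE]

Answer: [0-11 ALLOC][12-43 FREE]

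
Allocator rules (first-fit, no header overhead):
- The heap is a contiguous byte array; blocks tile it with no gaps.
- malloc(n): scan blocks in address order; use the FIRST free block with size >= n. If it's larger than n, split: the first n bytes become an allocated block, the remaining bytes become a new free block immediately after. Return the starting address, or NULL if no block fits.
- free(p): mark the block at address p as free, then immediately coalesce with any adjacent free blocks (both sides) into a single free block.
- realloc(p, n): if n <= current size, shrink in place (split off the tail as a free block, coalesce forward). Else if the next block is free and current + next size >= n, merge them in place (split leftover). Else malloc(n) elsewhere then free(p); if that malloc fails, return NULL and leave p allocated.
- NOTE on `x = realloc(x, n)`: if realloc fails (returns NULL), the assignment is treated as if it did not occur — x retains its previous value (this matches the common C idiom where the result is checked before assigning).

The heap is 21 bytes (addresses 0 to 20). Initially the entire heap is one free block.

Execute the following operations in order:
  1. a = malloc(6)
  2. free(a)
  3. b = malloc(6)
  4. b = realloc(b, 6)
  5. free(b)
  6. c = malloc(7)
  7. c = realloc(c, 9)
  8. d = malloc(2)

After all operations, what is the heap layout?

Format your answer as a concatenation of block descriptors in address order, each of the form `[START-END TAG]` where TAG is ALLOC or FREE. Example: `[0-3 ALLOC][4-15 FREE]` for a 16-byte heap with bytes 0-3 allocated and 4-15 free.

Answer: [0-8 ALLOC][9-10 ALLOC][11-20 FREE]

Derivation:
Op 1: a = malloc(6) -> a = 0; heap: [0-5 ALLOC][6-20 FREE]
Op 2: free(a) -> (freed a); heap: [0-20 FREE]
Op 3: b = malloc(6) -> b = 0; heap: [0-5 ALLOC][6-20 FREE]
Op 4: b = realloc(b, 6) -> b = 0; heap: [0-5 ALLOC][6-20 FREE]
Op 5: free(b) -> (freed b); heap: [0-20 FREE]
Op 6: c = malloc(7) -> c = 0; heap: [0-6 ALLOC][7-20 FREE]
Op 7: c = realloc(c, 9) -> c = 0; heap: [0-8 ALLOC][9-20 FREE]
Op 8: d = malloc(2) -> d = 9; heap: [0-8 ALLOC][9-10 ALLOC][11-20 FREE]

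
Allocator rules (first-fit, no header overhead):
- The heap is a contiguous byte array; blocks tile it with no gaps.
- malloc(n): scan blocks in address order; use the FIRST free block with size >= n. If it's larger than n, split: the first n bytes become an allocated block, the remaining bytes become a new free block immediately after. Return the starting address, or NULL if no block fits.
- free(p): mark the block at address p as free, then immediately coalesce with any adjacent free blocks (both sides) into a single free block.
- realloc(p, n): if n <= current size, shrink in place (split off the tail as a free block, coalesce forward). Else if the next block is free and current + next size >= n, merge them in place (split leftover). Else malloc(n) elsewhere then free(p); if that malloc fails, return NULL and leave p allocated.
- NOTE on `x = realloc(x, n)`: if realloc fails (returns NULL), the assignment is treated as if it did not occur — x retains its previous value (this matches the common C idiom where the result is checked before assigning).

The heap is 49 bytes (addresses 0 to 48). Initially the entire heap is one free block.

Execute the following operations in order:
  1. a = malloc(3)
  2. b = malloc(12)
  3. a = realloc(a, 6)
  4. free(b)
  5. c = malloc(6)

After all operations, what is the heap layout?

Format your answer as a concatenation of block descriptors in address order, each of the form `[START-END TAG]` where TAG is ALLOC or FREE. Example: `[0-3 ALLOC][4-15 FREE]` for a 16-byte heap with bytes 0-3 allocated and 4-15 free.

Op 1: a = malloc(3) -> a = 0; heap: [0-2 ALLOC][3-48 FREE]
Op 2: b = malloc(12) -> b = 3; heap: [0-2 ALLOC][3-14 ALLOC][15-48 FREE]
Op 3: a = realloc(a, 6) -> a = 15; heap: [0-2 FREE][3-14 ALLOC][15-20 ALLOC][21-48 FREE]
Op 4: free(b) -> (freed b); heap: [0-14 FREE][15-20 ALLOC][21-48 FREE]
Op 5: c = malloc(6) -> c = 0; heap: [0-5 ALLOC][6-14 FREE][15-20 ALLOC][21-48 FREE]

Answer: [0-5 ALLOC][6-14 FREE][15-20 ALLOC][21-48 FREE]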